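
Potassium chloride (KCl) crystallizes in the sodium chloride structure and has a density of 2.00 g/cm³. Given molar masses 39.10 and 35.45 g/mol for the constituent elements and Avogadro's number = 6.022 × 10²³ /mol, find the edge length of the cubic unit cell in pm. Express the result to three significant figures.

M(KCl) = 74.55 g/mol; Z = 4 formula units per cell.
a³ = Z·M/(N_A·ρ) = 4 × 74.55 / (6.022 × 10²³ × 2.00) = 2.476 × 10^-22 cm³, so a = 6.279 × 10^-8 cm = 628 pm.

628 pm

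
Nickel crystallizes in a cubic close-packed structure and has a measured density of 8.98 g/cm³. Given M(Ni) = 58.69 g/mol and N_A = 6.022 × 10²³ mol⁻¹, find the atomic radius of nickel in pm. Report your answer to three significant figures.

124 pm

For an FCC cell (Z = 4), a³ = Z·M/(N_A·ρ) = 4 × 58.69 / (6.022 × 10²³ × 8.980) = 4.341 × 10^-23 cm³, so a = 3.515 × 10^-8 cm = 351.5 pm.
Atoms touch along the face diagonal, so √2·a = 4r, so r = 0.3536 × a = 124 pm.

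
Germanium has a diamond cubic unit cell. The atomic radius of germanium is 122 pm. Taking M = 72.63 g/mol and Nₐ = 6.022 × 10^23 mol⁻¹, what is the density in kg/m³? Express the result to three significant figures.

In a diamond cubic lattice, nearest neighbors lie along the body diagonal with √3·a = 8r, giving a = 563.5 pm = 5.635 × 10^-8 cm.
With Z = 8, ρ = Z·M/(N_A·a³) = 8 × 72.63 / (6.022 × 10²³ × 1.789 × 10^-22) = 5.393 g/cm³ = 5390 kg/m³.

5390 kg/m³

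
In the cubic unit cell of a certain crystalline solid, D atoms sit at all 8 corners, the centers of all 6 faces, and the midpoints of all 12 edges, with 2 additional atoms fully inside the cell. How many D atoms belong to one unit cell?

Corner atoms are shared by 8 cells (1/8 each), face atoms by 2 (1/2 each), edge atoms by 4 (1/4 each), interior atoms are unshared.
Net atoms = 8 × 1/8 + 6 × 1/2 + 12 × 1/4 + 2 = 1 + 3 + 3 + 2 = 9.

9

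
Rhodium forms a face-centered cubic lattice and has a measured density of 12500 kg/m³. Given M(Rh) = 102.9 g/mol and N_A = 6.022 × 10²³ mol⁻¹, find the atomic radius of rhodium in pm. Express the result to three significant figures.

134 pm

For an FCC cell (Z = 4), a³ = Z·M/(N_A·ρ) = 4 × 102.9 / (6.022 × 10²³ × 12.50) = 5.468 × 10^-23 cm³, so a = 3.796 × 10^-8 cm = 379.6 pm.
Atoms touch along the face diagonal, so √2·a = 4r, so r = 0.3536 × a = 134 pm.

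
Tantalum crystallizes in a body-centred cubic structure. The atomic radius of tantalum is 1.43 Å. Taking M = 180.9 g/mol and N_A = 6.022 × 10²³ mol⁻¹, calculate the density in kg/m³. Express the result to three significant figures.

In a BCC lattice, atoms touch along the body diagonal, so √3·a = 4r, giving a = 3.302 Å = 3.302 × 10^-8 cm.
With Z = 2, ρ = Z·M/(N_A·a³) = 2 × 180.9 / (6.022 × 10²³ × 3.602 × 10^-23) = 16.68 g/cm³ = 16700 kg/m³.

16700 kg/m³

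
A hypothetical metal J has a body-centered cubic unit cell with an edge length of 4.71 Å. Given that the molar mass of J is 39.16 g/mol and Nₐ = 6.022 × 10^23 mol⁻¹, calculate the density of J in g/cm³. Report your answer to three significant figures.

1.24 g/cm³

A BCC unit cell contains Z = 2 atoms.
Cell volume: a³ = (4.71 Å)³ = (4.710 × 10^-8 cm)³ = 1.045 × 10^-22 cm³.
ρ = Z·M/(N_A·a³) = 2 × 39.16 / (6.022 × 10²³ × 1.045 × 10^-22) = 1.245 g/cm³.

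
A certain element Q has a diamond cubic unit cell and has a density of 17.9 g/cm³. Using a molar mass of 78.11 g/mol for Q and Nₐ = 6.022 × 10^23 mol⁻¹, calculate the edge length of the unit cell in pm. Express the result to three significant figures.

With Z = 8 atoms per diamond cubic cell, a³ = Z·M/(N_A·ρ) = 8 × 78.11 / (6.022 × 10²³ × 17.90 g/cm³) = 5.797 × 10^-23 cm³.
a = (5.797 × 10^-23)^(1/3) = 3.870 × 10^-8 cm = 387 pm.

387 pm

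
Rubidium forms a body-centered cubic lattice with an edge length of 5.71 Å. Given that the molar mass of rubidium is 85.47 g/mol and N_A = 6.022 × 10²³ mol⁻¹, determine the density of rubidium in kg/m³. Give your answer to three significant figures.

A BCC unit cell contains Z = 2 atoms.
Cell volume: a³ = (5.71 Å)³ = (5.710 × 10^-8 cm)³ = 1.862 × 10^-22 cm³.
ρ = Z·M/(N_A·a³) = 2 × 85.47 / (6.022 × 10²³ × 1.862 × 10^-22) = 1.525 g/cm³ = 1520 kg/m³.

1520 kg/m³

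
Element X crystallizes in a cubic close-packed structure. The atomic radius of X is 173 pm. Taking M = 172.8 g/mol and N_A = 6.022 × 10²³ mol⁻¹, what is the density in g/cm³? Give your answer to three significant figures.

9.80 g/cm³

In an FCC lattice, atoms touch along the face diagonal, so √2·a = 4r, giving a = 489.3 pm = 4.893 × 10^-8 cm.
With Z = 4, ρ = Z·M/(N_A·a³) = 4 × 172.8 / (6.022 × 10²³ × 1.172 × 10^-22) = 9.797 g/cm³.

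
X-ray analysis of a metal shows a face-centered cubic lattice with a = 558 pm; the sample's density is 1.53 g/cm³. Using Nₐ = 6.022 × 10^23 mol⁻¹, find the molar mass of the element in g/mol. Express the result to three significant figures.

An FCC cell has Z = 4 atoms; a = 5.580 × 10^-8 cm.
M = ρ·N_A·a³/Z = 1.53 × 6.022 × 10²³ × 1.737 × 10^-22 / 4 = 40.0 g/mol.

40.0 g/mol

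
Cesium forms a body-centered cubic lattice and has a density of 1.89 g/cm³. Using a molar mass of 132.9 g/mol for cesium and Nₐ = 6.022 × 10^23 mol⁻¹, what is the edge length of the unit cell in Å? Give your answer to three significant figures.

With Z = 2 atoms per BCC cell, a³ = Z·M/(N_A·ρ) = 2 × 132.9 / (6.022 × 10²³ × 1.890 g/cm³) = 2.335 × 10^-22 cm³.
a = (2.335 × 10^-22)^(1/3) = 6.158 × 10^-8 cm = 6.16 Å.

6.16 Å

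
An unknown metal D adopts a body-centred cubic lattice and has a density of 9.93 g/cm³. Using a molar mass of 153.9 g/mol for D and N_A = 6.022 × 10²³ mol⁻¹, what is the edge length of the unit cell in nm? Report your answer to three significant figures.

0.372 nm

With Z = 2 atoms per BCC cell, a³ = Z·M/(N_A·ρ) = 2 × 153.9 / (6.022 × 10²³ × 9.930 g/cm³) = 5.147 × 10^-23 cm³.
a = (5.147 × 10^-23)^(1/3) = 3.720 × 10^-8 cm = 0.372 nm.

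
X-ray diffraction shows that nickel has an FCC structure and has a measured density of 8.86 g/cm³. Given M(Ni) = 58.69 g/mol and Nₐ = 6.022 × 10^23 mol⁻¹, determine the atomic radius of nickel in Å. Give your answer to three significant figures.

1.25 Å

For an FCC cell (Z = 4), a³ = Z·M/(N_A·ρ) = 4 × 58.69 / (6.022 × 10²³ × 8.860) = 4.400 × 10^-23 cm³, so a = 3.530 × 10^-8 cm = 3.530 Å.
Atoms touch along the face diagonal, so √2·a = 4r, so r = 0.3536 × a = 1.25 Å.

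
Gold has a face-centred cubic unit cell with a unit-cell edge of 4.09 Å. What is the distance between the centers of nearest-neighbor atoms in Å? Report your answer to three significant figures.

In an FCC structure, atoms touch along the face diagonal, so √2·a = 4r; the nearest-neighbor distance equals 2r = 0.7071·a.
d = 0.7071 × 4.09 = 2.89 Å.

2.89 Å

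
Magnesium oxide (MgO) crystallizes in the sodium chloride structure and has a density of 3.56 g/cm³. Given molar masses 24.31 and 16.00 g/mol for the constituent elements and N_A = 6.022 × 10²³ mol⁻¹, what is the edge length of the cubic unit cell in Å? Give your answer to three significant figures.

4.22 Å

M(MgO) = 40.31 g/mol; Z = 4 formula units per cell.
a³ = Z·M/(N_A·ρ) = 4 × 40.31 / (6.022 × 10²³ × 3.56) = 7.521 × 10^-23 cm³, so a = 4.221 × 10^-8 cm = 4.22 Å.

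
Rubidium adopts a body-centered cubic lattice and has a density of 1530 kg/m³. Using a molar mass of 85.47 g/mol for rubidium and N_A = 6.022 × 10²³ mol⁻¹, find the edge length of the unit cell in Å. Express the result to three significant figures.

With Z = 2 atoms per BCC cell, a³ = Z·M/(N_A·ρ) = 2 × 85.47 / (6.022 × 10²³ × 1.530 g/cm³) = 1.855 × 10^-22 cm³.
a = (1.855 × 10^-22)^(1/3) = 5.703 × 10^-8 cm = 5.70 Å.

5.70 Å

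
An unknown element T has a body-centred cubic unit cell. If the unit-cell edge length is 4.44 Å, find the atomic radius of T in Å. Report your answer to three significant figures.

1.92 Å

In a BCC lattice, atoms touch along the body diagonal, so √3·a = 4r.
r = √3·a/4 = 1.7321 × 4.44 / 4 = 1.92 Å.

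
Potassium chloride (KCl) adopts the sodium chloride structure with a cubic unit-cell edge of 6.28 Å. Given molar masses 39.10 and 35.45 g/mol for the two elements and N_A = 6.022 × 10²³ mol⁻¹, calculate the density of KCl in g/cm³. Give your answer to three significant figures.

The sodium chloride structure contains Z = 4 formula units per cell; M(KCl) = 39.10 + 35.45 = 74.55 g/mol.
a³ = (6.280 × 10^-8 cm)³ = 2.477 × 10^-22 cm³.
ρ = 4 × 74.55 / (6.022 × 10²³ × 2.477 × 10^-22) = 1.999 g/cm³.

2.00 g/cm³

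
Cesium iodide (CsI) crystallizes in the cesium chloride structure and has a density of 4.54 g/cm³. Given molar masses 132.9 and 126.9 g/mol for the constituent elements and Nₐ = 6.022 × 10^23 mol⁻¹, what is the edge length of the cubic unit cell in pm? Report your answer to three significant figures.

M(CsI) = 259.8 g/mol; Z = 1 formula unit per cell.
a³ = Z·M/(N_A·ρ) = 1 × 259.8 / (6.022 × 10²³ × 4.54) = 9.503 × 10^-23 cm³, so a = 4.563 × 10^-8 cm = 456 pm.

456 pm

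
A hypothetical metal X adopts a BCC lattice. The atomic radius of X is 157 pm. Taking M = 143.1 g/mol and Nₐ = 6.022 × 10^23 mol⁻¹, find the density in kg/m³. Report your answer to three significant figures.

In a BCC lattice, atoms touch along the body diagonal, so √3·a = 4r, giving a = 362.6 pm = 3.626 × 10^-8 cm.
With Z = 2, ρ = Z·M/(N_A·a³) = 2 × 143.1 / (6.022 × 10²³ × 4.766 × 10^-23) = 9.971 g/cm³ = 9970 kg/m³.

9970 kg/m³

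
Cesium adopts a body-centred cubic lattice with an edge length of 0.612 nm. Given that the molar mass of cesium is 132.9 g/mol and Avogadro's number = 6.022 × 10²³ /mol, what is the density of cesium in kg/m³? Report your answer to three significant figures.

A BCC unit cell contains Z = 2 atoms.
Cell volume: a³ = (0.612 nm)³ = (6.120 × 10^-8 cm)³ = 2.292 × 10^-22 cm³.
ρ = Z·M/(N_A·a³) = 2 × 132.9 / (6.022 × 10²³ × 2.292 × 10^-22) = 1.926 g/cm³ = 1930 kg/m³.

1930 kg/m³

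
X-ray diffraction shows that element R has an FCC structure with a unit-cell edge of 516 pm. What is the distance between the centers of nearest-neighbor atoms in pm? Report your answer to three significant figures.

365 pm

In an FCC structure, atoms touch along the face diagonal, so √2·a = 4r; the nearest-neighbor distance equals 2r = 0.7071·a.
d = 0.7071 × 516 = 365 pm.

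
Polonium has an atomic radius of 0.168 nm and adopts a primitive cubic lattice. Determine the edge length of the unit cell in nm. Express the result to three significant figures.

In a simple cubic lattice, atoms touch along the cell edge, so a = 2r.
a = 2r = 2 × 0.168 = 0.336 nm.

0.336 nm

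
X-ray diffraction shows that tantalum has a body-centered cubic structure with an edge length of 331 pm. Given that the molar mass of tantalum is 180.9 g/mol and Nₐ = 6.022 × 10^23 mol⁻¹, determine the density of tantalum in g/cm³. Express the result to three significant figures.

A BCC unit cell contains Z = 2 atoms.
Cell volume: a³ = (331 pm)³ = (3.310 × 10^-8 cm)³ = 3.626 × 10^-23 cm³.
ρ = Z·M/(N_A·a³) = 2 × 180.9 / (6.022 × 10²³ × 3.626 × 10^-23) = 16.57 g/cm³.

16.6 g/cm³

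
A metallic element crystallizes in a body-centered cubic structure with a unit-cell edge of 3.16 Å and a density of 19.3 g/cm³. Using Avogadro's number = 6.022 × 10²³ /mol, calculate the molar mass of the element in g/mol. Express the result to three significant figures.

183 g/mol

A BCC cell has Z = 2 atoms; a = 3.160 × 10^-8 cm.
M = ρ·N_A·a³/Z = 19.3 × 6.022 × 10²³ × 3.155 × 10^-23 / 2 = 183 g/mol.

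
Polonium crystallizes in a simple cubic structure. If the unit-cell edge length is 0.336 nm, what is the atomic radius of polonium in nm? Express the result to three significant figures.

In a simple cubic lattice, atoms touch along the cell edge, so a = 2r.
r = a/2 = 0.336/2 = 0.168 nm.

0.168 nm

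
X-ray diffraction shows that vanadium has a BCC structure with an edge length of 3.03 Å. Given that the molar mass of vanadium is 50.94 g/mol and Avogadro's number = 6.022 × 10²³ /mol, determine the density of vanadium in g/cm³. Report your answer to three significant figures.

6.08 g/cm³

A BCC unit cell contains Z = 2 atoms.
Cell volume: a³ = (3.03 Å)³ = (3.030 × 10^-8 cm)³ = 2.782 × 10^-23 cm³.
ρ = Z·M/(N_A·a³) = 2 × 50.94 / (6.022 × 10²³ × 2.782 × 10^-23) = 6.082 g/cm³.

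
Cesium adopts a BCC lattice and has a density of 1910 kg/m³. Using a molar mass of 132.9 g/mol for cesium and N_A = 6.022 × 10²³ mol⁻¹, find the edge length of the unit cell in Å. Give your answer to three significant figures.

6.14 Å

With Z = 2 atoms per BCC cell, a³ = Z·M/(N_A·ρ) = 2 × 132.9 / (6.022 × 10²³ × 1.910 g/cm³) = 2.311 × 10^-22 cm³.
a = (2.311 × 10^-22)^(1/3) = 6.137 × 10^-8 cm = 6.14 Å.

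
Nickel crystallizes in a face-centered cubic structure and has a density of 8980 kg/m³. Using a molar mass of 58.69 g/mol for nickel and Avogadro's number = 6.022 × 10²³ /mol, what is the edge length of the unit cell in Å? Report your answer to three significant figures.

With Z = 4 atoms per FCC cell, a³ = Z·M/(N_A·ρ) = 4 × 58.69 / (6.022 × 10²³ × 8.980 g/cm³) = 4.341 × 10^-23 cm³.
a = (4.341 × 10^-23)^(1/3) = 3.515 × 10^-8 cm = 3.51 Å.

3.51 Å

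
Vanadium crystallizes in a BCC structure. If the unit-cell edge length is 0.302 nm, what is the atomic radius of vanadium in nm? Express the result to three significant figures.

0.131 nm

In a BCC lattice, atoms touch along the body diagonal, so √3·a = 4r.
r = √3·a/4 = 1.7321 × 0.302 / 4 = 0.131 nm.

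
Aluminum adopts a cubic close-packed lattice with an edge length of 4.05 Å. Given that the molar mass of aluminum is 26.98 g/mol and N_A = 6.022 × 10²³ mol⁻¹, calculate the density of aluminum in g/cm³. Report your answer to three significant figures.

2.70 g/cm³

An FCC unit cell contains Z = 4 atoms.
Cell volume: a³ = (4.05 Å)³ = (4.050 × 10^-8 cm)³ = 6.643 × 10^-23 cm³.
ρ = Z·M/(N_A·a³) = 4 × 26.98 / (6.022 × 10²³ × 6.643 × 10^-23) = 2.698 g/cm³.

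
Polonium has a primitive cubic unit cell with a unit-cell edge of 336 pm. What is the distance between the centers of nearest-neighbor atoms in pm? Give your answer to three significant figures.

In a simple cubic structure, atoms touch along the cell edge, so a = 2r; the nearest-neighbor distance equals 2r = 1.000·a.
d = 1.000 × 336 = 336 pm.

336 pm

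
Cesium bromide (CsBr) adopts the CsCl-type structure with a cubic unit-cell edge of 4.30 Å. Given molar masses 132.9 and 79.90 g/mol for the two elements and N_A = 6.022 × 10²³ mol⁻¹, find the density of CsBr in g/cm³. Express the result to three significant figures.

The CsCl-type structure contains Z = 1 formula unit per cell; M(CsBr) = 132.9 + 79.90 = 212.8 g/mol.
a³ = (4.300 × 10^-8 cm)³ = 7.951 × 10^-23 cm³.
ρ = 1 × 212.8 / (6.022 × 10²³ × 7.951 × 10^-23) = 4.445 g/cm³.

4.44 g/cm³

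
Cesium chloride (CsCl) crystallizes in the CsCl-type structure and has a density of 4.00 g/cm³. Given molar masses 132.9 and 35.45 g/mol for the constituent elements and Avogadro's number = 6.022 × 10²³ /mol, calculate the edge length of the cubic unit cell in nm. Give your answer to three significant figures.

M(CsCl) = 168.35 g/mol; Z = 1 formula unit per cell.
a³ = Z·M/(N_A·ρ) = 1 × 168.35 / (6.022 × 10²³ × 4.00) = 6.989 × 10^-23 cm³, so a = 4.119 × 10^-8 cm = 0.412 nm.

0.412 nm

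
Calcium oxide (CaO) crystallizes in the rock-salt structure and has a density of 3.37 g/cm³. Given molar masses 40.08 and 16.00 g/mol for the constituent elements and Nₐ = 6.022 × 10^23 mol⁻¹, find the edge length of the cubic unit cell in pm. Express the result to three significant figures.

M(CaO) = 56.08 g/mol; Z = 4 formula units per cell.
a³ = Z·M/(N_A·ρ) = 4 × 56.08 / (6.022 × 10²³ × 3.37) = 1.105 × 10^-22 cm³, so a = 4.799 × 10^-8 cm = 480 pm.

480 pm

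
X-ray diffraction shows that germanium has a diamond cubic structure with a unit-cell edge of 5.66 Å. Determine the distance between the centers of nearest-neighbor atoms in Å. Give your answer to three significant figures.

In a diamond cubic structure, nearest neighbors lie along the body diagonal with √3·a = 8r; the nearest-neighbor distance equals 2r = 0.4330·a.
d = 0.4330 × 5.66 = 2.45 Å.

2.45 Å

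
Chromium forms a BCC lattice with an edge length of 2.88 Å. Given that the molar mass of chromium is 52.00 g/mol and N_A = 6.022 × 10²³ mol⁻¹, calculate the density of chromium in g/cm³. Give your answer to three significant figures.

7.23 g/cm³

A BCC unit cell contains Z = 2 atoms.
Cell volume: a³ = (2.88 Å)³ = (2.880 × 10^-8 cm)³ = 2.389 × 10^-23 cm³.
ρ = Z·M/(N_A·a³) = 2 × 52.00 / (6.022 × 10²³ × 2.389 × 10^-23) = 7.230 g/cm³.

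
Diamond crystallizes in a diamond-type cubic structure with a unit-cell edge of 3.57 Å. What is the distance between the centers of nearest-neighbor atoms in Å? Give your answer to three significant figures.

In a diamond cubic structure, nearest neighbors lie along the body diagonal with √3·a = 8r; the nearest-neighbor distance equals 2r = 0.4330·a.
d = 0.4330 × 3.57 = 1.55 Å.

1.55 Å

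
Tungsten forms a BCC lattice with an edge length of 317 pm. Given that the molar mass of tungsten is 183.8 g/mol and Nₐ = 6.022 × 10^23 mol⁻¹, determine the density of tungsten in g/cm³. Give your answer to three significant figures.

19.2 g/cm³

A BCC unit cell contains Z = 2 atoms.
Cell volume: a³ = (317 pm)³ = (3.170 × 10^-8 cm)³ = 3.186 × 10^-23 cm³.
ρ = Z·M/(N_A·a³) = 2 × 183.8 / (6.022 × 10²³ × 3.186 × 10^-23) = 19.16 g/cm³.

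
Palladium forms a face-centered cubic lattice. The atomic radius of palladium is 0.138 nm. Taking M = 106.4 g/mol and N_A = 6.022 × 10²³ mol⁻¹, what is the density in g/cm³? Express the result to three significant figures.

In an FCC lattice, atoms touch along the face diagonal, so √2·a = 4r, giving a = 0.3903 nm = 3.903 × 10^-8 cm.
With Z = 4, ρ = Z·M/(N_A·a³) = 4 × 106.4 / (6.022 × 10²³ × 5.947 × 10^-23) = 11.88 g/cm³.

11.9 g/cm³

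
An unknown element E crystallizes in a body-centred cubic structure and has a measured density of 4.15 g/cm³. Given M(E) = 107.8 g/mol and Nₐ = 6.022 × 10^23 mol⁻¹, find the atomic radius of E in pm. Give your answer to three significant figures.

191 pm

For a BCC cell (Z = 2), a³ = Z·M/(N_A·ρ) = 2 × 107.8 / (6.022 × 10²³ × 4.150) = 8.627 × 10^-23 cm³, so a = 4.419 × 10^-8 cm = 441.9 pm.
Atoms touch along the body diagonal, so √3·a = 4r, so r = 0.4330 × a = 191 pm.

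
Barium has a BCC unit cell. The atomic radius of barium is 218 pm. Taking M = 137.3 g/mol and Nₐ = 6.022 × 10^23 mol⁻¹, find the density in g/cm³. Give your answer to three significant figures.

3.57 g/cm³

In a BCC lattice, atoms touch along the body diagonal, so √3·a = 4r, giving a = 503.4 pm = 5.034 × 10^-8 cm.
With Z = 2, ρ = Z·M/(N_A·a³) = 2 × 137.3 / (6.022 × 10²³ × 1.276 × 10^-22) = 3.573 g/cm³.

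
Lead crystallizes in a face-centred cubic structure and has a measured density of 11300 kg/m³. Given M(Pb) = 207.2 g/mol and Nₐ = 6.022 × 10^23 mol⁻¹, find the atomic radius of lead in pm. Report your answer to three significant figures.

For an FCC cell (Z = 4), a³ = Z·M/(N_A·ρ) = 4 × 207.2 / (6.022 × 10²³ × 11.30) = 1.218 × 10^-22 cm³, so a = 4.957 × 10^-8 cm = 495.7 pm.
Atoms touch along the face diagonal, so √2·a = 4r, so r = 0.3536 × a = 175 pm.

175 pm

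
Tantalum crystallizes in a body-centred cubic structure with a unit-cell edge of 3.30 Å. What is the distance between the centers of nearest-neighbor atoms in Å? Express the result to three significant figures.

2.86 Å

In a BCC structure, atoms touch along the body diagonal, so √3·a = 4r; the nearest-neighbor distance equals 2r = 0.8660·a.
d = 0.8660 × 3.30 = 2.86 Å.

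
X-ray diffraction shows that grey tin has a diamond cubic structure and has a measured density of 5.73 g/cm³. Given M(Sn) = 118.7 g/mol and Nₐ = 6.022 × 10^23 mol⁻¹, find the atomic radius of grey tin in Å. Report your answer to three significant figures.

For a diamond cubic cell (Z = 8), a³ = Z·M/(N_A·ρ) = 8 × 118.7 / (6.022 × 10²³ × 5.730) = 2.752 × 10^-22 cm³, so a = 6.505 × 10^-8 cm = 6.505 Å.
Nearest neighbors lie along the body diagonal with √3·a = 8r, so r = 0.2165 × a = 1.41 Å.

1.41 Å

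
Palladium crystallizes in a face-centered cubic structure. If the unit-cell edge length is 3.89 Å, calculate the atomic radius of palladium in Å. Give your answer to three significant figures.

1.38 Å

In an FCC lattice, atoms touch along the face diagonal, so √2·a = 4r.
r = √2·a/4 = 1.4142 × 3.89 / 4 = 1.38 Å.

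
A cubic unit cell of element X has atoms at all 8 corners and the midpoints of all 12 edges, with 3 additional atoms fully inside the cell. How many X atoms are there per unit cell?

7

Corner atoms are shared by 8 cells (1/8 each), edge atoms by 4 (1/4 each), interior atoms are unshared.
Net atoms = 8 × 1/8 + 12 × 1/4 + 3 = 1 + 3 + 3 = 7.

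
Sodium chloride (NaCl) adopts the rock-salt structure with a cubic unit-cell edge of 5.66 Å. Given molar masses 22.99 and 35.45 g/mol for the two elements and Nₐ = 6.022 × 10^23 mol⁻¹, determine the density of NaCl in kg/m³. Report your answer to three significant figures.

2140 kg/m³

The rock-salt structure contains Z = 4 formula units per cell; M(NaCl) = 22.99 + 35.45 = 58.44 g/mol.
a³ = (5.660 × 10^-8 cm)³ = 1.813 × 10^-22 cm³.
ρ = 4 × 58.44 / (6.022 × 10²³ × 1.813 × 10^-22) = 2.141 g/cm³ = 2140 kg/m³.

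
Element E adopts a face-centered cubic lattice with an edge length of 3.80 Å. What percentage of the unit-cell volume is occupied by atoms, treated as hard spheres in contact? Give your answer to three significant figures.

74.0%

In an FCC lattice atoms touch along the face diagonal, so √2·a = 4r, so r = 0.3536a = 1.344 Å.
Packing fraction = Z·(4/3)πr³ / a³ = 4 × (4/3)π × (1.344)³ / (3.80)³ = 0.7405 = 74.0%.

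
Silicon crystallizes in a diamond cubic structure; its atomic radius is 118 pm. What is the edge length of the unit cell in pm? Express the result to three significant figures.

545 pm

In a diamond cubic lattice, nearest neighbors lie along the body diagonal with √3·a = 8r.
a = 8r/√3 = 8 × 118 / 1.7321 = 545 pm.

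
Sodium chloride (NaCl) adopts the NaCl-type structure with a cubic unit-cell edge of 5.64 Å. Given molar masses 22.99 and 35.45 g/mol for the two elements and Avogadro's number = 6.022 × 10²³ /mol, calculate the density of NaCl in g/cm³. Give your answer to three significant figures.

2.16 g/cm³

The NaCl-type structure contains Z = 4 formula units per cell; M(NaCl) = 22.99 + 35.45 = 58.44 g/mol.
a³ = (5.640 × 10^-8 cm)³ = 1.794 × 10^-22 cm³.
ρ = 4 × 58.44 / (6.022 × 10²³ × 1.794 × 10^-22) = 2.164 g/cm³.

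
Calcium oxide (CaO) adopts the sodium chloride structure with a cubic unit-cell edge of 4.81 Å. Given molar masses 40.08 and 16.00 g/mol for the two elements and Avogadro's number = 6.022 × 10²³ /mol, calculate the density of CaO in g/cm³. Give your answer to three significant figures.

3.35 g/cm³

The sodium chloride structure contains Z = 4 formula units per cell; M(CaO) = 40.08 + 16.00 = 56.08 g/mol.
a³ = (4.810 × 10^-8 cm)³ = 1.113 × 10^-22 cm³.
ρ = 4 × 56.08 / (6.022 × 10²³ × 1.113 × 10^-22) = 3.347 g/cm³.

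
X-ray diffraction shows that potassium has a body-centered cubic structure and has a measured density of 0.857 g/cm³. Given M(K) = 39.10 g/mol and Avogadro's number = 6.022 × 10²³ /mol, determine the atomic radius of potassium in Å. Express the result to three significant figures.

2.31 Å

For a BCC cell (Z = 2), a³ = Z·M/(N_A·ρ) = 2 × 39.10 / (6.022 × 10²³ × 0.8570) = 1.515 × 10^-22 cm³, so a = 5.331 × 10^-8 cm = 5.331 Å.
Atoms touch along the body diagonal, so √3·a = 4r, so r = 0.4330 × a = 2.31 Å.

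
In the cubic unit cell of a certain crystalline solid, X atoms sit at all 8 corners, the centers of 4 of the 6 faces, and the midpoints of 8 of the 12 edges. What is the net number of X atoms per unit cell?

5

Corner atoms are shared by 8 cells (1/8 each), face atoms by 2 (1/2 each), edge atoms by 4 (1/4 each).
Net atoms = 8 × 1/8 + 4 × 1/2 + 8 × 1/4 = 1 + 2 + 2 = 5.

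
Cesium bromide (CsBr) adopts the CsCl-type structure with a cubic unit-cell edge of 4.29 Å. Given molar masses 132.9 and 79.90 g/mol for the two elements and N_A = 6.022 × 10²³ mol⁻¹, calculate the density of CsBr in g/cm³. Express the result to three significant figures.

4.48 g/cm³

The CsCl-type structure contains Z = 1 formula unit per cell; M(CsBr) = 132.9 + 79.90 = 212.8 g/mol.
a³ = (4.290 × 10^-8 cm)³ = 7.895 × 10^-23 cm³.
ρ = 1 × 212.8 / (6.022 × 10²³ × 7.895 × 10^-23) = 4.476 g/cm³.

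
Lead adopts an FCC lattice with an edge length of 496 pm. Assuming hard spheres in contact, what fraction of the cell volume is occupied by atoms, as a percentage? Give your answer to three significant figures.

In an FCC lattice atoms touch along the face diagonal, so √2·a = 4r, so r = 0.3536a = 175.4 pm.
Packing fraction = Z·(4/3)πr³ / a³ = 4 × (4/3)π × (175.4)³ / (496)³ = 0.7405 = 74.0%.

74.0%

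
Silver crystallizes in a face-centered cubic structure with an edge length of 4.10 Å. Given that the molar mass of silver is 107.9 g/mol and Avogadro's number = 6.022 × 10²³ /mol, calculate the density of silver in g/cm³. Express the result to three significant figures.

10.4 g/cm³

An FCC unit cell contains Z = 4 atoms.
Cell volume: a³ = (4.10 Å)³ = (4.100 × 10^-8 cm)³ = 6.892 × 10^-23 cm³.
ρ = Z·M/(N_A·a³) = 4 × 107.9 / (6.022 × 10²³ × 6.892 × 10^-23) = 10.40 g/cm³.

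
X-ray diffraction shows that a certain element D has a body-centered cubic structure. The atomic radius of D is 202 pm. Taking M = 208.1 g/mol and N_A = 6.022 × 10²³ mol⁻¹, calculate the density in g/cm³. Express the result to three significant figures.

6.81 g/cm³

In a BCC lattice, atoms touch along the body diagonal, so √3·a = 4r, giving a = 466.5 pm = 4.665 × 10^-8 cm.
With Z = 2, ρ = Z·M/(N_A·a³) = 2 × 208.1 / (6.022 × 10²³ × 1.015 × 10^-22) = 6.808 g/cm³.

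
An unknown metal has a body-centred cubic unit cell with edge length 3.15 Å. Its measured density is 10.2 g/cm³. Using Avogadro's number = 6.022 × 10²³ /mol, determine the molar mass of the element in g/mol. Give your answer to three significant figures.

A BCC cell has Z = 2 atoms; a = 3.150 × 10^-8 cm.
M = ρ·N_A·a³/Z = 10.2 × 6.022 × 10²³ × 3.126 × 10^-23 / 2 = 96.0 g/mol.

96.0 g/mol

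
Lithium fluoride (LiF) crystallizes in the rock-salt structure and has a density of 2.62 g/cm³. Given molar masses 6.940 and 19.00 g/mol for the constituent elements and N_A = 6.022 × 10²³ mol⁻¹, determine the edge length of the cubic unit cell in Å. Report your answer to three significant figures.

4.04 Å

M(LiF) = 25.94 g/mol; Z = 4 formula units per cell.
a³ = Z·M/(N_A·ρ) = 4 × 25.94 / (6.022 × 10²³ × 2.62) = 6.576 × 10^-23 cm³, so a = 4.036 × 10^-8 cm = 4.04 Å.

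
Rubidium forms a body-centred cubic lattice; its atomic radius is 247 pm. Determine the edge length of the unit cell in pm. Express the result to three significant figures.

In a BCC lattice, atoms touch along the body diagonal, so √3·a = 4r.
a = 4r/√3 = 4 × 247 / 1.7321 = 570 pm.

570 pm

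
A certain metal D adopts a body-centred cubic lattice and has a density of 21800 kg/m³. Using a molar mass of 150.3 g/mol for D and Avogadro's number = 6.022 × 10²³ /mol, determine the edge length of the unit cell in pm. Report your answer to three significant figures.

With Z = 2 atoms per BCC cell, a³ = Z·M/(N_A·ρ) = 2 × 150.3 / (6.022 × 10²³ × 21.80 g/cm³) = 2.290 × 10^-23 cm³.
a = (2.290 × 10^-23)^(1/3) = 2.840 × 10^-8 cm = 284 pm.

284 pm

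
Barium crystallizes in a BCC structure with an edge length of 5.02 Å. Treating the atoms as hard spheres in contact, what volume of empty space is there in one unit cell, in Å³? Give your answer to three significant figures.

In a BCC lattice atoms touch along the body diagonal, so √3·a = 4r, so r = 0.4330a = 2.174 Å.
V_cell = a³ = 126.5 Å³; V_atoms = 2 × (4/3)πr³ = 86.05 Å³.
Empty space = 126.5 − 86.05 = 40.5 Å³.

40.5 Å³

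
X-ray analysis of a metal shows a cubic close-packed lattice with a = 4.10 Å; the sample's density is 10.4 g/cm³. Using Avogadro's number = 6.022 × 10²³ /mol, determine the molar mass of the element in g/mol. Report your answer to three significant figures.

108 g/mol

An FCC cell has Z = 4 atoms; a = 4.100 × 10^-8 cm.
M = ρ·N_A·a³/Z = 10.4 × 6.022 × 10²³ × 6.892 × 10^-23 / 4 = 108 g/mol.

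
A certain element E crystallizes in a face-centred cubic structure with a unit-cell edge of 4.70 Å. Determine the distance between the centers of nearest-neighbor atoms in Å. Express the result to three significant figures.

In an FCC structure, atoms touch along the face diagonal, so √2·a = 4r; the nearest-neighbor distance equals 2r = 0.7071·a.
d = 0.7071 × 4.70 = 3.32 Å.

3.32 Å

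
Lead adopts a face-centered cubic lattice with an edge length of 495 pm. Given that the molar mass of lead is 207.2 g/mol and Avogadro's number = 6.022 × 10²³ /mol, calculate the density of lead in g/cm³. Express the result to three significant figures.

11.3 g/cm³

An FCC unit cell contains Z = 4 atoms.
Cell volume: a³ = (495 pm)³ = (4.950 × 10^-8 cm)³ = 1.213 × 10^-22 cm³.
ρ = Z·M/(N_A·a³) = 4 × 207.2 / (6.022 × 10²³ × 1.213 × 10^-22) = 11.35 g/cm³.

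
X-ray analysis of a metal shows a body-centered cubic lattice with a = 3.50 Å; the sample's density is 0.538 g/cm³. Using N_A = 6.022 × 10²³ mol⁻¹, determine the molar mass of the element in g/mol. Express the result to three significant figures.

A BCC cell has Z = 2 atoms; a = 3.500 × 10^-8 cm.
M = ρ·N_A·a³/Z = 0.538 × 6.022 × 10²³ × 4.288 × 10^-23 / 2 = 6.95 g/mol.

6.95 g/mol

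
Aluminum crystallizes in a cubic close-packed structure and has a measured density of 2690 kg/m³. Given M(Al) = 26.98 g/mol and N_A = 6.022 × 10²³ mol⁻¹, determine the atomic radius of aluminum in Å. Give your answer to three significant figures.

For an FCC cell (Z = 4), a³ = Z·M/(N_A·ρ) = 4 × 26.98 / (6.022 × 10²³ × 2.690) = 6.662 × 10^-23 cm³, so a = 4.054 × 10^-8 cm = 4.054 Å.
Atoms touch along the face diagonal, so √2·a = 4r, so r = 0.3536 × a = 1.43 Å.

1.43 Å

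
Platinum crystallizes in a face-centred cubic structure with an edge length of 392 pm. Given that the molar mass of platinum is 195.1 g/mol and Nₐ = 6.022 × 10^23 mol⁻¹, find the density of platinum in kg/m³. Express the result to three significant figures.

21500 kg/m³

An FCC unit cell contains Z = 4 atoms.
Cell volume: a³ = (392 pm)³ = (3.920 × 10^-8 cm)³ = 6.024 × 10^-23 cm³.
ρ = Z·M/(N_A·a³) = 4 × 195.1 / (6.022 × 10²³ × 6.024 × 10^-23) = 21.51 g/cm³ = 21500 kg/m³.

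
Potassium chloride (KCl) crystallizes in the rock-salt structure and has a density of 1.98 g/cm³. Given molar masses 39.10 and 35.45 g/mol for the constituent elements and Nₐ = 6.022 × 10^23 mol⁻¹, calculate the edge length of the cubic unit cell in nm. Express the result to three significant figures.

M(KCl) = 74.55 g/mol; Z = 4 formula units per cell.
a³ = Z·M/(N_A·ρ) = 4 × 74.55 / (6.022 × 10²³ × 1.98) = 2.501 × 10^-22 cm³, so a = 6.300 × 10^-8 cm = 0.630 nm.

0.630 nm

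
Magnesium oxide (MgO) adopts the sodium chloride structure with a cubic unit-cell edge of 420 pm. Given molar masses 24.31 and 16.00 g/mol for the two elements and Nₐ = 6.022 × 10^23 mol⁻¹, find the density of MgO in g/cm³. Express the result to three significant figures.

3.61 g/cm³

The sodium chloride structure contains Z = 4 formula units per cell; M(MgO) = 24.31 + 16.00 = 40.31 g/mol.
a³ = (4.200 × 10^-8 cm)³ = 7.409 × 10^-23 cm³.
ρ = 4 × 40.31 / (6.022 × 10²³ × 7.409 × 10^-23) = 3.614 g/cm³.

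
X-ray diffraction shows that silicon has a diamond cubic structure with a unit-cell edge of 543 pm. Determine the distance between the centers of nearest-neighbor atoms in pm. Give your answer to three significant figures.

235 pm

In a diamond cubic structure, nearest neighbors lie along the body diagonal with √3·a = 8r; the nearest-neighbor distance equals 2r = 0.4330·a.
d = 0.4330 × 543 = 235 pm.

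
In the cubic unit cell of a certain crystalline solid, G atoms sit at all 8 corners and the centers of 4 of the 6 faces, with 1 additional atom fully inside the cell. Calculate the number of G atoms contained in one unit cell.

4

Corner atoms are shared by 8 cells (1/8 each), face atoms by 2 (1/2 each), interior atoms are unshared.
Net atoms = 8 × 1/8 + 4 × 1/2 + 1 = 1 + 2 + 1 = 4.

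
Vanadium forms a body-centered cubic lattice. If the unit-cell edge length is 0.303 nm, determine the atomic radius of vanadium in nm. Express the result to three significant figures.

In a BCC lattice, atoms touch along the body diagonal, so √3·a = 4r.
r = √3·a/4 = 1.7321 × 0.303 / 4 = 0.131 nm.

0.131 nm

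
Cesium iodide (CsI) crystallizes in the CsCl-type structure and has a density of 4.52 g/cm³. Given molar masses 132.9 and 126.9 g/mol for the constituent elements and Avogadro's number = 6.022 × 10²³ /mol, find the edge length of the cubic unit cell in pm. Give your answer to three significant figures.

457 pm

M(CsI) = 259.8 g/mol; Z = 1 formula unit per cell.
a³ = Z·M/(N_A·ρ) = 1 × 259.8 / (6.022 × 10²³ × 4.52) = 9.545 × 10^-23 cm³, so a = 4.570 × 10^-8 cm = 457 pm.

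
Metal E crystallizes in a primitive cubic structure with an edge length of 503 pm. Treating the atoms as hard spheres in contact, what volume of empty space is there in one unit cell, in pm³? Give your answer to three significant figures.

6.06 × 10^7 pm³

In a simple cubic lattice atoms touch along the cell edge, so a = 2r, so r = 0.5000a = 251.5 pm.
V_cell = a³ = 1.273 × 10^8 pm³; V_atoms = 1 × (4/3)πr³ = 6.664 × 10^7 pm³.
Empty space = 1.273 × 10^8 − 6.664 × 10^7 = 6.06 × 10^7 pm³.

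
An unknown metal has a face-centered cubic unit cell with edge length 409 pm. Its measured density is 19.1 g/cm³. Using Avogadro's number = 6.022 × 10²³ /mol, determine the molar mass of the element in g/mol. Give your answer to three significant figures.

An FCC cell has Z = 4 atoms; a = 4.090 × 10^-8 cm.
M = ρ·N_A·a³/Z = 19.1 × 6.022 × 10²³ × 6.842 × 10^-23 / 4 = 197 g/mol.

197 g/mol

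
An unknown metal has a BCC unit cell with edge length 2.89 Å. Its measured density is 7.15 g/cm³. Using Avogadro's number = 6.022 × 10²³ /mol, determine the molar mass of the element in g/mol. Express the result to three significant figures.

A BCC cell has Z = 2 atoms; a = 2.890 × 10^-8 cm.
M = ρ·N_A·a³/Z = 7.15 × 6.022 × 10²³ × 2.414 × 10^-23 / 2 = 52.0 g/mol.

52.0 g/mol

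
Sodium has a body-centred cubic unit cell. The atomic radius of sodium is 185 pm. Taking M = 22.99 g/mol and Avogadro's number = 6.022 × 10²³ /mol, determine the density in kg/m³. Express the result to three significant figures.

In a BCC lattice, atoms touch along the body diagonal, so √3·a = 4r, giving a = 427.2 pm = 4.272 × 10^-8 cm.
With Z = 2, ρ = Z·M/(N_A·a³) = 2 × 22.99 / (6.022 × 10²³ × 7.799 × 10^-23) = 0.9791 g/cm³ = 979 kg/m³.

979 kg/m³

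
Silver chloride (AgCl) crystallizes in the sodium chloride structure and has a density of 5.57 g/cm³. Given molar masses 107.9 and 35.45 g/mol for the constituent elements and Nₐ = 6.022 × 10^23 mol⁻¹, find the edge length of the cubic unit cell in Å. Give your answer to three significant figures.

M(AgCl) = 143.35 g/mol; Z = 4 formula units per cell.
a³ = Z·M/(N_A·ρ) = 4 × 143.35 / (6.022 × 10²³ × 5.57) = 1.709 × 10^-22 cm³, so a = 5.550 × 10^-8 cm = 5.55 Å.

5.55 Å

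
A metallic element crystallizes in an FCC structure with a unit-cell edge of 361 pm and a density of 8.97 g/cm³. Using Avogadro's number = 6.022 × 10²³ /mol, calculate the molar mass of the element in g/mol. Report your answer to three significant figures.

63.5 g/mol

An FCC cell has Z = 4 atoms; a = 3.610 × 10^-8 cm.
M = ρ·N_A·a³/Z = 8.97 × 6.022 × 10²³ × 4.705 × 10^-23 / 4 = 63.5 g/mol.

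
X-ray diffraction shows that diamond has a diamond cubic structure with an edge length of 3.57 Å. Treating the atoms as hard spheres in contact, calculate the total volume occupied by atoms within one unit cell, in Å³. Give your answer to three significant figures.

15.5 Å³

In a diamond cubic lattice nearest neighbors lie along the body diagonal with √3·a = 8r, so r = 0.2165a = 0.7729 Å.
V_atoms = Z × (4/3)πr³ = 8 × (4/3)π × (0.7729)³ = 15.5 Å³.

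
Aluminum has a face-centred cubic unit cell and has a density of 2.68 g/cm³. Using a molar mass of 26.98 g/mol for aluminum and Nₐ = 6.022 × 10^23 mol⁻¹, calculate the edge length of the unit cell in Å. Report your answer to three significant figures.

4.06 Å

With Z = 4 atoms per FCC cell, a³ = Z·M/(N_A·ρ) = 4 × 26.98 / (6.022 × 10²³ × 2.680 g/cm³) = 6.687 × 10^-23 cm³.
a = (6.687 × 10^-23)^(1/3) = 4.059 × 10^-8 cm = 4.06 Å.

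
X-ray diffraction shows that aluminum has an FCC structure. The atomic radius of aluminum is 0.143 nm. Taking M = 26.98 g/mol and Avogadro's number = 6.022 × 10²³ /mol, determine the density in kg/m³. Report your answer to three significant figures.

2710 kg/m³

In an FCC lattice, atoms touch along the face diagonal, so √2·a = 4r, giving a = 0.4045 nm = 4.045 × 10^-8 cm.
With Z = 4, ρ = Z·M/(N_A·a³) = 4 × 26.98 / (6.022 × 10²³ × 6.617 × 10^-23) = 2.708 g/cm³ = 2710 kg/m³.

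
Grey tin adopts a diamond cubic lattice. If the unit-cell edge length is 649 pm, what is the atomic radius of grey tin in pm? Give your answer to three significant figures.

141 pm

In a diamond cubic lattice, nearest neighbors lie along the body diagonal with √3·a = 8r.
r = √3·a/8 = 1.7321 × 649 / 8 = 141 pm.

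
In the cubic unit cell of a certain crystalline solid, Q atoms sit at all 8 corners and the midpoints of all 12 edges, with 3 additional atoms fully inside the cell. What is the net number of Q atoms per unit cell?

Corner atoms are shared by 8 cells (1/8 each), edge atoms by 4 (1/4 each), interior atoms are unshared.
Net atoms = 8 × 1/8 + 12 × 1/4 + 3 = 1 + 3 + 3 = 7.

7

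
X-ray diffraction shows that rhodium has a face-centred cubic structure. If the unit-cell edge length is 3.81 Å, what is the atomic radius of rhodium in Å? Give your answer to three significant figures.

In an FCC lattice, atoms touch along the face diagonal, so √2·a = 4r.
r = √2·a/4 = 1.4142 × 3.81 / 4 = 1.35 Å.

1.35 Å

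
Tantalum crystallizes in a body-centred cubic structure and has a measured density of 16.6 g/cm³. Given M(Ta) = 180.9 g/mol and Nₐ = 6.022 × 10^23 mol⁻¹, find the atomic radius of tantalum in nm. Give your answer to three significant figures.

For a BCC cell (Z = 2), a³ = Z·M/(N_A·ρ) = 2 × 180.9 / (6.022 × 10²³ × 16.60) = 3.619 × 10^-23 cm³, so a = 3.308 × 10^-8 cm = 0.3308 nm.
Atoms touch along the body diagonal, so √3·a = 4r, so r = 0.4330 × a = 0.143 nm.

0.143 nm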